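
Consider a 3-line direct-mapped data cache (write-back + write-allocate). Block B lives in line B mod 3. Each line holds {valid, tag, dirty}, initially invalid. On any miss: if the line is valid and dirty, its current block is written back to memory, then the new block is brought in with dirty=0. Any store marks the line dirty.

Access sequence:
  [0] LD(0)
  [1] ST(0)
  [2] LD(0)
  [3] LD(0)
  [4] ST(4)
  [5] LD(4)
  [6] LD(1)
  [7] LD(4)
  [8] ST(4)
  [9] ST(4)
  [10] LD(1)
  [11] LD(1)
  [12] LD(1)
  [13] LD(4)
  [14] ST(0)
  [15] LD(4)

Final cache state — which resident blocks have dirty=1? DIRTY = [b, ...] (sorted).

DIRTY = [0]

  0 | R B0 → L0 miss [-]
  1 | W B0 → L0 hit [D]
  2 | R B0 → L0 hit [D]
  3 | R B0 → L0 hit [D]
  4 | W B4 → L1 miss [D]
  5 | R B4 → L1 hit [D]
  6 | R B1 → L1 miss wb→B4 [-]
  7 | R B4 → L1 miss [-]
  8 | W B4 → L1 hit [D]
  9 | W B4 → L1 hit [D]
  10 | R B1 → L1 miss wb→B4 [-]
  11 | R B1 → L1 hit [-]
  12 | R B1 → L1 hit [-]
  13 | R B4 → L1 miss [-]
  14 | W B0 → L0 hit [D]
  15 | R B4 → L1 hit [-]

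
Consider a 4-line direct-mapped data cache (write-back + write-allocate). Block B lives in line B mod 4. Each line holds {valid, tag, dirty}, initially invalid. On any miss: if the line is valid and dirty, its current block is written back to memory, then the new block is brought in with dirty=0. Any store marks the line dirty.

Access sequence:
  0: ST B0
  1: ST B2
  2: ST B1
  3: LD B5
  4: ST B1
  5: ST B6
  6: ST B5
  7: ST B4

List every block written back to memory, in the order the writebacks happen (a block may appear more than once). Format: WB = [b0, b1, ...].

0: W B0 -> L0 miss  d=D]
1: W B2 -> L2 miss  d=D]
2: W B1 -> L1 miss  d=D]
3: R B5 -> L1 miss wb->B1  d=-]
4: W B1 -> L1 miss  d=D]
5: W B6 -> L2 miss wb->B2  d=D]
6: W B5 -> L1 miss wb->B1  d=D]
7: W B4 -> L0 miss wb->B0  d=D]

WB = [1, 2, 1, 0]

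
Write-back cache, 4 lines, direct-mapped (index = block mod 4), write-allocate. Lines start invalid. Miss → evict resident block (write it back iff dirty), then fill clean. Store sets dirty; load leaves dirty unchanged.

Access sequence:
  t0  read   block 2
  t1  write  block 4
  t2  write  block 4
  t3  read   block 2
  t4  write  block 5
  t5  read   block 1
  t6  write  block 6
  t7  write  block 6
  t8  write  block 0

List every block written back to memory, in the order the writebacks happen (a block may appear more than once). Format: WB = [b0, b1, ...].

WB = [5, 4]

0: R B2 -> L2 miss  d=-]
1: W B4 -> L0 miss  d=D]
2: W B4 -> L0 hit  d=D]
3: R B2 -> L2 hit  d=-]
4: W B5 -> L1 miss  d=D]
5: R B1 -> L1 miss wb->B5  d=-]
6: W B6 -> L2 miss  d=D]
7: W B6 -> L2 hit  d=D]
8: W B0 -> L0 miss wb->B4  d=D]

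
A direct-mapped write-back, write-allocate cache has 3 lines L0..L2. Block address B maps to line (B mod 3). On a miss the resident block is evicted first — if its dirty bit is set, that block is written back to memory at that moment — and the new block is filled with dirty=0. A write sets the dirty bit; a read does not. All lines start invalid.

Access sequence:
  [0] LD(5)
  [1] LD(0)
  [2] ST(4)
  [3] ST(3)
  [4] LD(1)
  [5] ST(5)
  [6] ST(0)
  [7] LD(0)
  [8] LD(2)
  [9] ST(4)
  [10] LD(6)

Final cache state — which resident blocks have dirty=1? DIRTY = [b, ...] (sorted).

DIRTY = [4]

0: R B5 -> L2 miss  d=-]
1: R B0 -> L0 miss  d=-]
2: W B4 -> L1 miss  d=D]
3: W B3 -> L0 miss  d=D]
4: R B1 -> L1 miss wb->B4  d=-]
5: W B5 -> L2 hit  d=D]
6: W B0 -> L0 miss wb->B3  d=D]
7: R B0 -> L0 hit  d=D]
8: R B2 -> L2 miss wb->B5  d=-]
9: W B4 -> L1 miss  d=D]
10: R B6 -> L0 miss wb->B0  d=-]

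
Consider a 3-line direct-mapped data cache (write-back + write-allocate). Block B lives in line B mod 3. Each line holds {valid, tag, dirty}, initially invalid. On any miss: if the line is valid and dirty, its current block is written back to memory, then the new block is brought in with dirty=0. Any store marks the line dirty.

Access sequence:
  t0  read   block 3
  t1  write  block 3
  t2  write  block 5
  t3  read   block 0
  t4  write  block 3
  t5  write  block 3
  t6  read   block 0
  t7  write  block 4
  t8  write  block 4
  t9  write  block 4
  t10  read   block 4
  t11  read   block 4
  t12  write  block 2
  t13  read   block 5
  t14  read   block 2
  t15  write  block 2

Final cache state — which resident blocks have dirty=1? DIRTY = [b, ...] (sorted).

DIRTY = [2, 4]

0: R B3 → L0 miss [-]
1: W B3 → L0 hit [D]
2: W B5 → L2 miss [D]
3: R B0 → L0 miss wb→B3 [-]
4: W B3 → L0 miss [D]
5: W B3 → L0 hit [D]
6: R B0 → L0 miss wb→B3 [-]
7: W B4 → L1 miss [D]
8: W B4 → L1 hit [D]
9: W B4 → L1 hit [D]
10: R B4 → L1 hit [D]
11: R B4 → L1 hit [D]
12: W B2 → L2 miss wb→B5 [D]
13: R B5 → L2 miss wb→B2 [-]
14: R B2 → L2 miss [-]
15: W B2 → L2 hit [D]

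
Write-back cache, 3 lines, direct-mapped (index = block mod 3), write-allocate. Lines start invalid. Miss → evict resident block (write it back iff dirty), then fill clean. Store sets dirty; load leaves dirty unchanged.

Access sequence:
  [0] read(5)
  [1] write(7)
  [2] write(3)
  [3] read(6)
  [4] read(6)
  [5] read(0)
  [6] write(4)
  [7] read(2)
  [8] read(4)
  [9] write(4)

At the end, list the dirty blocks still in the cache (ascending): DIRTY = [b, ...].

DIRTY = [4]

0: R B5 -> L2 miss  d=-]
1: W B7 -> L1 miss  d=D]
2: W B3 -> L0 miss  d=D]
3: R B6 -> L0 miss wb->B3  d=-]
4: R B6 -> L0 hit  d=-]
5: R B0 -> L0 miss  d=-]
6: W B4 -> L1 miss wb->B7  d=D]
7: R B2 -> L2 miss  d=-]
8: R B4 -> L1 hit  d=D]
9: W B4 -> L1 hit  d=D]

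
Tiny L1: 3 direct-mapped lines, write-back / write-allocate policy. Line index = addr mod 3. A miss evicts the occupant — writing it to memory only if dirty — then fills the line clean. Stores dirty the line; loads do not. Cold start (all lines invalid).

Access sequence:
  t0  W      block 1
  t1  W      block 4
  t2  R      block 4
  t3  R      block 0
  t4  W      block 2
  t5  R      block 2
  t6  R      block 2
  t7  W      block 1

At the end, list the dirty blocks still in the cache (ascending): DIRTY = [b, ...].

DIRTY = [1, 2]

  0 | W B1 → L1 miss [D]
  1 | W B4 → L1 miss wb→B1 [D]
  2 | R B4 → L1 hit [D]
  3 | R B0 → L0 miss [-]
  4 | W B2 → L2 miss [D]
  5 | R B2 → L2 hit [D]
  6 | R B2 → L2 hit [D]
  7 | W B1 → L1 miss wb→B4 [D]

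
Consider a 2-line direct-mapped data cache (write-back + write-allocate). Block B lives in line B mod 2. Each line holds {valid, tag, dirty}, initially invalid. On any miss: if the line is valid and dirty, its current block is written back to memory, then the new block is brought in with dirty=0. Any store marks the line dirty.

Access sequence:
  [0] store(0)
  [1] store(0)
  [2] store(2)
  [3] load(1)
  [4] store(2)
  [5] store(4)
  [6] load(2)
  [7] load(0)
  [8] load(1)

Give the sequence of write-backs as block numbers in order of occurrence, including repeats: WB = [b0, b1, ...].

WB = [0, 2, 4]

0: W B0 → L0 miss [D]
1: W B0 → L0 hit [D]
2: W B2 → L0 miss wb→B0 [D]
3: R B1 → L1 miss [-]
4: W B2 → L0 hit [D]
5: W B4 → L0 miss wb→B2 [D]
6: R B2 → L0 miss wb→B4 [-]
7: R B0 → L0 miss [-]
8: R B1 → L1 hit [-]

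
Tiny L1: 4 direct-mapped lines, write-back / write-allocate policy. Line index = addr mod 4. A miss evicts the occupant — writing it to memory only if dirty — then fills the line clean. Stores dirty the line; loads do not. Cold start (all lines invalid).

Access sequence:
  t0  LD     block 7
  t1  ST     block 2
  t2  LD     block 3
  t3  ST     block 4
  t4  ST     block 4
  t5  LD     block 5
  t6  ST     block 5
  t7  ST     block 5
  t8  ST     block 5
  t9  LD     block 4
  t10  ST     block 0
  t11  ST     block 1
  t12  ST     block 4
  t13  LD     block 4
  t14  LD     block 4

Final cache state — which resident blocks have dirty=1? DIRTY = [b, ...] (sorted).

  0 | R B7 → L3 miss [-]
  1 | W B2 → L2 miss [D]
  2 | R B3 → L3 miss [-]
  3 | W B4 → L0 miss [D]
  4 | W B4 → L0 hit [D]
  5 | R B5 → L1 miss [-]
  6 | W B5 → L1 hit [D]
  7 | W B5 → L1 hit [D]
  8 | W B5 → L1 hit [D]
  9 | R B4 → L0 hit [D]
  10 | W B0 → L0 miss wb→B4 [D]
  11 | W B1 → L1 miss wb→B5 [D]
  12 | W B4 → L0 miss wb→B0 [D]
  13 | R B4 → L0 hit [D]
  14 | R B4 → L0 hit [D]

DIRTY = [1, 2, 4]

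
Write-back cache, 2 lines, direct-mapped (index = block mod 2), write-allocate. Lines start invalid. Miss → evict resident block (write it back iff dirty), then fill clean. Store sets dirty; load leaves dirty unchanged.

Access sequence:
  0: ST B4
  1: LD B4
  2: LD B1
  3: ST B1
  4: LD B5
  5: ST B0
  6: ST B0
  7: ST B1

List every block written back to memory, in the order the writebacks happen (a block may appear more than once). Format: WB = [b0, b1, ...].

0: W B4 → L0 miss [D]
1: R B4 → L0 hit [D]
2: R B1 → L1 miss [-]
3: W B1 → L1 hit [D]
4: R B5 → L1 miss wb→B1 [-]
5: W B0 → L0 miss wb→B4 [D]
6: W B0 → L0 hit [D]
7: W B1 → L1 miss [D]

WB = [1, 4]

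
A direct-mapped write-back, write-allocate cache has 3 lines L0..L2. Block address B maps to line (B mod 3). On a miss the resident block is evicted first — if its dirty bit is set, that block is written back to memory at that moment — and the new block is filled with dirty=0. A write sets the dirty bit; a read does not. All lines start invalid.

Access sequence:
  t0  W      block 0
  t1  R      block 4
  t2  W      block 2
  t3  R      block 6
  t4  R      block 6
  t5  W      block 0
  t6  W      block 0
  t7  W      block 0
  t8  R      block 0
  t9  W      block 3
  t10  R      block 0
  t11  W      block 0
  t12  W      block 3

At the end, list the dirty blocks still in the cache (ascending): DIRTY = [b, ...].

  0 | W B0 → L0 miss [D]
  1 | R B4 → L1 miss [-]
  2 | W B2 → L2 miss [D]
  3 | R B6 → L0 miss wb→B0 [-]
  4 | R B6 → L0 hit [-]
  5 | W B0 → L0 miss [D]
  6 | W B0 → L0 hit [D]
  7 | W B0 → L0 hit [D]
  8 | R B0 → L0 hit [D]
  9 | W B3 → L0 miss wb→B0 [D]
  10 | R B0 → L0 miss wb→B3 [-]
  11 | W B0 → L0 hit [D]
  12 | W B3 → L0 miss wb→B0 [D]

DIRTY = [2, 3]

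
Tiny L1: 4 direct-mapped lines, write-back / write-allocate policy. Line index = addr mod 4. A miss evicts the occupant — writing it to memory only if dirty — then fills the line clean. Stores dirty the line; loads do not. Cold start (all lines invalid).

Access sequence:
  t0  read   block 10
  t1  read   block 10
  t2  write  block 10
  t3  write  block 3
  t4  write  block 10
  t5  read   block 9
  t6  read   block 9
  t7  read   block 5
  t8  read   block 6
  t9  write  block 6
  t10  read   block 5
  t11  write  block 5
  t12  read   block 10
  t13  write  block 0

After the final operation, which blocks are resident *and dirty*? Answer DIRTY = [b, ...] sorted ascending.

0: R B10 -> L2 miss  d=-]
1: R B10 -> L2 hit  d=-]
2: W B10 -> L2 hit  d=D]
3: W B3 -> L3 miss  d=D]
4: W B10 -> L2 hit  d=D]
5: R B9 -> L1 miss  d=-]
6: R B9 -> L1 hit  d=-]
7: R B5 -> L1 miss  d=-]
8: R B6 -> L2 miss wb->B10  d=-]
9: W B6 -> L2 hit  d=D]
10: R B5 -> L1 hit  d=-]
11: W B5 -> L1 hit  d=D]
12: R B10 -> L2 miss wb->B6  d=-]
13: W B0 -> L0 miss  d=D]

DIRTY = [0, 3, 5]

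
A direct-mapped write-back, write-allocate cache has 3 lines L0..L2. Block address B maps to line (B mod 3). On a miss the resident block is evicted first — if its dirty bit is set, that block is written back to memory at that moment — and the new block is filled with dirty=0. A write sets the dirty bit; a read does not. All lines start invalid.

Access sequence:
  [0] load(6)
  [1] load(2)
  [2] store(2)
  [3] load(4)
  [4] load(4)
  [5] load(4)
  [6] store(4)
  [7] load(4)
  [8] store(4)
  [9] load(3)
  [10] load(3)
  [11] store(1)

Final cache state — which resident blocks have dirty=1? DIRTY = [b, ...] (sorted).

DIRTY = [1, 2]

0: R B6 → L0 miss [-]
1: R B2 → L2 miss [-]
2: W B2 → L2 hit [D]
3: R B4 → L1 miss [-]
4: R B4 → L1 hit [-]
5: R B4 → L1 hit [-]
6: W B4 → L1 hit [D]
7: R B4 → L1 hit [D]
8: W B4 → L1 hit [D]
9: R B3 → L0 miss [-]
10: R B3 → L0 hit [-]
11: W B1 → L1 miss wb→B4 [D]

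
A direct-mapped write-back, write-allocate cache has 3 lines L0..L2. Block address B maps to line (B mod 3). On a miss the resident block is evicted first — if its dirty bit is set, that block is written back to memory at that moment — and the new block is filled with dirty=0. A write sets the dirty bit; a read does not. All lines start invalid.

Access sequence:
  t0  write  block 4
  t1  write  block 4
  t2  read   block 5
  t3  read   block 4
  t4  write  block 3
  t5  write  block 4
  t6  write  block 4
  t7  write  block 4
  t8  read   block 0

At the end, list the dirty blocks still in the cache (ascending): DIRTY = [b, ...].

DIRTY = [4]

0: W B4 -> L1 miss  d=D]
1: W B4 -> L1 hit  d=D]
2: R B5 -> L2 miss  d=-]
3: R B4 -> L1 hit  d=D]
4: W B3 -> L0 miss  d=D]
5: W B4 -> L1 hit  d=D]
6: W B4 -> L1 hit  d=D]
7: W B4 -> L1 hit  d=D]
8: R B0 -> L0 miss wb->B3  d=-]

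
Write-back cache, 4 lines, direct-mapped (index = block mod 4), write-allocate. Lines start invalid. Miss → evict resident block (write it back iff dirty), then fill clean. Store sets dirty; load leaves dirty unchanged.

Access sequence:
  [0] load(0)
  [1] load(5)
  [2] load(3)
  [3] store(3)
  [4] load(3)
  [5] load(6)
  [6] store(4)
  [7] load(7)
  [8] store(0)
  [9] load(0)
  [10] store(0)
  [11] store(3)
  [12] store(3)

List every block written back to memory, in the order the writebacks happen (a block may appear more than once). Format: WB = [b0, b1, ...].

  0 | R B0 → L0 miss [-]
  1 | R B5 → L1 miss [-]
  2 | R B3 → L3 miss [-]
  3 | W B3 → L3 hit [D]
  4 | R B3 → L3 hit [D]
  5 | R B6 → L2 miss [-]
  6 | W B4 → L0 miss [D]
  7 | R B7 → L3 miss wb→B3 [-]
  8 | W B0 → L0 miss wb→B4 [D]
  9 | R B0 → L0 hit [D]
  10 | W B0 → L0 hit [D]
  11 | W B3 → L3 miss [D]
  12 | W B3 → L3 hit [D]

WB = [3, 4]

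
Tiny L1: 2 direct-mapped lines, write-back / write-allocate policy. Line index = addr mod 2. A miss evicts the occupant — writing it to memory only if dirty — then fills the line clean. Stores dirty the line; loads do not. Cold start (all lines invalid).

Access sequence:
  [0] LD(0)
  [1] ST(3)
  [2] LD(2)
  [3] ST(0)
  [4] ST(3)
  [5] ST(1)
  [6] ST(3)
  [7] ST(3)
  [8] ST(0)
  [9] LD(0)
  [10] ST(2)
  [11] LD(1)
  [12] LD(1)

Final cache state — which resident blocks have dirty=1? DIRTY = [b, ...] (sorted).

DIRTY = [2]

0: R B0 → L0 miss [-]
1: W B3 → L1 miss [D]
2: R B2 → L0 miss [-]
3: W B0 → L0 miss [D]
4: W B3 → L1 hit [D]
5: W B1 → L1 miss wb→B3 [D]
6: W B3 → L1 miss wb→B1 [D]
7: W B3 → L1 hit [D]
8: W B0 → L0 hit [D]
9: R B0 → L0 hit [D]
10: W B2 → L0 miss wb→B0 [D]
11: R B1 → L1 miss wb→B3 [-]
12: R B1 → L1 hit [-]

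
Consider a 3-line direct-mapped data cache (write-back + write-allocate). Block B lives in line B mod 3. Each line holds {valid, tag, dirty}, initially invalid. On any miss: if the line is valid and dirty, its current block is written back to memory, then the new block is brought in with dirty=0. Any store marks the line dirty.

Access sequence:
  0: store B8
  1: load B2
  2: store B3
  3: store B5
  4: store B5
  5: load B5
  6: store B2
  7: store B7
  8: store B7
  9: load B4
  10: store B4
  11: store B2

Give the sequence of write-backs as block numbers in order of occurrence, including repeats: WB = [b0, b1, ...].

0: W B8 → L2 miss [D]
1: R B2 → L2 miss wb→B8 [-]
2: W B3 → L0 miss [D]
3: W B5 → L2 miss [D]
4: W B5 → L2 hit [D]
5: R B5 → L2 hit [D]
6: W B2 → L2 miss wb→B5 [D]
7: W B7 → L1 miss [D]
8: W B7 → L1 hit [D]
9: R B4 → L1 miss wb→B7 [-]
10: W B4 → L1 hit [D]
11: W B2 → L2 hit [D]

WB = [8, 5, 7]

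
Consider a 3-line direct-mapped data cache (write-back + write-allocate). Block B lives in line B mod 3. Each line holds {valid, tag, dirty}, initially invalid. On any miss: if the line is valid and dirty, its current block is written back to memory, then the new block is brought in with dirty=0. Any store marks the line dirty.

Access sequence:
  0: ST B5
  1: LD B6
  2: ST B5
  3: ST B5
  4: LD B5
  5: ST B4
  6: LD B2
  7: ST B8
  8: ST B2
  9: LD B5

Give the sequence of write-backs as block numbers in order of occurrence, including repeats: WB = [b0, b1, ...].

WB = [5, 8, 2]

0: W B5 → L2 miss [D]
1: R B6 → L0 miss [-]
2: W B5 → L2 hit [D]
3: W B5 → L2 hit [D]
4: R B5 → L2 hit [D]
5: W B4 → L1 miss [D]
6: R B2 → L2 miss wb→B5 [-]
7: W B8 → L2 miss [D]
8: W B2 → L2 miss wb→B8 [D]
9: R B5 → L2 miss wb→B2 [-]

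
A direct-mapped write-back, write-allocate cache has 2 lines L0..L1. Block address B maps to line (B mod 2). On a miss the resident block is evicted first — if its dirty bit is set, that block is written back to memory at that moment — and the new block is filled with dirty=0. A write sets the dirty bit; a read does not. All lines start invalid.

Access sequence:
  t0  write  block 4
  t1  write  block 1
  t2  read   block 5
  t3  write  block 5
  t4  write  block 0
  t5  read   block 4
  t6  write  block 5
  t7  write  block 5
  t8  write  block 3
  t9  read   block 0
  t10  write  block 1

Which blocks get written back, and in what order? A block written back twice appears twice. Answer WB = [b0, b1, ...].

0: W B4 -> L0 miss  d=D]
1: W B1 -> L1 miss  d=D]
2: R B5 -> L1 miss wb->B1  d=-]
3: W B5 -> L1 hit  d=D]
4: W B0 -> L0 miss wb->B4  d=D]
5: R B4 -> L0 miss wb->B0  d=-]
6: W B5 -> L1 hit  d=D]
7: W B5 -> L1 hit  d=D]
8: W B3 -> L1 miss wb->B5  d=D]
9: R B0 -> L0 miss  d=-]
10: W B1 -> L1 miss wb->B3  d=D]

WB = [1, 4, 0, 5, 3]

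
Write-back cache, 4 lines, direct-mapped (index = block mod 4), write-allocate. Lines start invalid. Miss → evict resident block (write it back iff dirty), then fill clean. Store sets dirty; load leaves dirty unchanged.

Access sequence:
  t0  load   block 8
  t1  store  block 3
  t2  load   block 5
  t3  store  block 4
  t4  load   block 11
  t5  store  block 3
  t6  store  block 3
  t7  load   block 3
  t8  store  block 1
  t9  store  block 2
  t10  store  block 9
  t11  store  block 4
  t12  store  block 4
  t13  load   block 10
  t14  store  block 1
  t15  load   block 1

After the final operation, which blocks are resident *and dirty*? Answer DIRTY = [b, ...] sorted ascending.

DIRTY = [1, 3, 4]

  0 | R B8 → L0 miss [-]
  1 | W B3 → L3 miss [D]
  2 | R B5 → L1 miss [-]
  3 | W B4 → L0 miss [D]
  4 | R B11 → L3 miss wb→B3 [-]
  5 | W B3 → L3 miss [D]
  6 | W B3 → L3 hit [D]
  7 | R B3 → L3 hit [D]
  8 | W B1 → L1 miss [D]
  9 | W B2 → L2 miss [D]
  10 | W B9 → L1 miss wb→B1 [D]
  11 | W B4 → L0 hit [D]
  12 | W B4 → L0 hit [D]
  13 | R B10 → L2 miss wb→B2 [-]
  14 | W B1 → L1 miss wb→B9 [D]
  15 | R B1 → L1 hit [D]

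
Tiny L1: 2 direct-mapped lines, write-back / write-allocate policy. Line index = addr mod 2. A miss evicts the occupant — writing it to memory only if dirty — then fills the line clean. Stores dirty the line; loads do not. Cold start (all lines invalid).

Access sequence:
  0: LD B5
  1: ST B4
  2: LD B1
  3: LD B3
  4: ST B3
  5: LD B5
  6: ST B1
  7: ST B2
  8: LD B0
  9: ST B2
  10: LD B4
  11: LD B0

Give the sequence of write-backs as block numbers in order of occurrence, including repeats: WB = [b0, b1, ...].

  0 | R B5 → L1 miss [-]
  1 | W B4 → L0 miss [D]
  2 | R B1 → L1 miss [-]
  3 | R B3 → L1 miss [-]
  4 | W B3 → L1 hit [D]
  5 | R B5 → L1 miss wb→B3 [-]
  6 | W B1 → L1 miss [D]
  7 | W B2 → L0 miss wb→B4 [D]
  8 | R B0 → L0 miss wb→B2 [-]
  9 | W B2 → L0 miss [D]
  10 | R B4 → L0 miss wb→B2 [-]
  11 | R B0 → L0 miss [-]

WB = [3, 4, 2, 2]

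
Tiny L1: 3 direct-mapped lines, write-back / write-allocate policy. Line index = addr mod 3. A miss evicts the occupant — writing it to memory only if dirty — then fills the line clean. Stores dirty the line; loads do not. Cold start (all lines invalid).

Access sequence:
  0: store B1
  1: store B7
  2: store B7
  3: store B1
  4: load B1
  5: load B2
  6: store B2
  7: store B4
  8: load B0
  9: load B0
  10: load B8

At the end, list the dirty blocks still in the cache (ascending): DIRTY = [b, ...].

DIRTY = [4]

  0 | W B1 → L1 miss [D]
  1 | W B7 → L1 miss wb→B1 [D]
  2 | W B7 → L1 hit [D]
  3 | W B1 → L1 miss wb→B7 [D]
  4 | R B1 → L1 hit [D]
  5 | R B2 → L2 miss [-]
  6 | W B2 → L2 hit [D]
  7 | W B4 → L1 miss wb→B1 [D]
  8 | R B0 → L0 miss [-]
  9 | R B0 → L0 hit [-]
  10 | R B8 → L2 miss wb→B2 [-]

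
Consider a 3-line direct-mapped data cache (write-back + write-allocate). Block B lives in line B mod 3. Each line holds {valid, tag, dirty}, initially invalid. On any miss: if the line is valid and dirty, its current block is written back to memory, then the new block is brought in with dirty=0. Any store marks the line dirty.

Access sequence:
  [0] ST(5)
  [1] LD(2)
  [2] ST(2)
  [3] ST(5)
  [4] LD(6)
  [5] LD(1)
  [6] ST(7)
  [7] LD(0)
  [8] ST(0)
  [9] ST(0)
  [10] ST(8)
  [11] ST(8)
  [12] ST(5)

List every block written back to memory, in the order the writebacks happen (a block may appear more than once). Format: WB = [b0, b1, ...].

WB = [5, 2, 5, 8]

  0 | W B5 → L2 miss [D]
  1 | R B2 → L2 miss wb→B5 [-]
  2 | W B2 → L2 hit [D]
  3 | W B5 → L2 miss wb→B2 [D]
  4 | R B6 → L0 miss [-]
  5 | R B1 → L1 miss [-]
  6 | W B7 → L1 miss [D]
  7 | R B0 → L0 miss [-]
  8 | W B0 → L0 hit [D]
  9 | W B0 → L0 hit [D]
  10 | W B8 → L2 miss wb→B5 [D]
  11 | W B8 → L2 hit [D]
  12 | W B5 → L2 miss wb→B8 [D]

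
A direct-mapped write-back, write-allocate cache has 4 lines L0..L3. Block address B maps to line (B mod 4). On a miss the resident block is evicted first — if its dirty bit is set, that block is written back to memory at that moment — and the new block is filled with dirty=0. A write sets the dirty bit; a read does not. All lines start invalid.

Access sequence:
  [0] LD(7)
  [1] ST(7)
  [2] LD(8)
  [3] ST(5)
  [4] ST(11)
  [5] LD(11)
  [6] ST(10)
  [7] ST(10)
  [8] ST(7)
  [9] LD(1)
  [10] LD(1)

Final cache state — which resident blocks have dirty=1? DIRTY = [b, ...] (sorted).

DIRTY = [7, 10]

0: R B7 → L3 miss [-]
1: W B7 → L3 hit [D]
2: R B8 → L0 miss [-]
3: W B5 → L1 miss [D]
4: W B11 → L3 miss wb→B7 [D]
5: R B11 → L3 hit [D]
6: W B10 → L2 miss [D]
7: W B10 → L2 hit [D]
8: W B7 → L3 miss wb→B11 [D]
9: R B1 → L1 miss wb→B5 [-]
10: R B1 → L1 hit [-]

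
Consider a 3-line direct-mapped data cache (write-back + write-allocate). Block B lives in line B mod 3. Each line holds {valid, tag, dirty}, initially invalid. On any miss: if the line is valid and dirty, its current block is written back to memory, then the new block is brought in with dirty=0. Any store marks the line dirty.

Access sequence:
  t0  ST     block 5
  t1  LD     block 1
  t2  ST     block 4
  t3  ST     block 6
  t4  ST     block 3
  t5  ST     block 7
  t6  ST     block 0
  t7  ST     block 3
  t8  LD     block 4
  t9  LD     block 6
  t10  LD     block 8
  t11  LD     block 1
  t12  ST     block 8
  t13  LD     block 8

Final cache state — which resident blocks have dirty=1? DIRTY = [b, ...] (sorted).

  0 | W B5 → L2 miss [D]
  1 | R B1 → L1 miss [-]
  2 | W B4 → L1 miss [D]
  3 | W B6 → L0 miss [D]
  4 | W B3 → L0 miss wb→B6 [D]
  5 | W B7 → L1 miss wb→B4 [D]
  6 | W B0 → L0 miss wb→B3 [D]
  7 | W B3 → L0 miss wb→B0 [D]
  8 | R B4 → L1 miss wb→B7 [-]
  9 | R B6 → L0 miss wb→B3 [-]
  10 | R B8 → L2 miss wb→B5 [-]
  11 | R B1 → L1 miss [-]
  12 | W B8 → L2 hit [D]
  13 | R B8 → L2 hit [D]

DIRTY = [8]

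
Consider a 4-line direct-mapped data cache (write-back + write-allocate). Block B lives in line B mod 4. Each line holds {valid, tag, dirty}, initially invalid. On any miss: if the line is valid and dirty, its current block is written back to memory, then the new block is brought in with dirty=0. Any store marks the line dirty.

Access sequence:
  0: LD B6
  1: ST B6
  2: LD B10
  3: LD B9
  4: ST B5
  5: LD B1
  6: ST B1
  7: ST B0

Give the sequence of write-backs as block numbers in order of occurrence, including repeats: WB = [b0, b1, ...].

  0 | R B6 → L2 miss [-]
  1 | W B6 → L2 hit [D]
  2 | R B10 → L2 miss wb→B6 [-]
  3 | R B9 → L1 miss [-]
  4 | W B5 → L1 miss [D]
  5 | R B1 → L1 miss wb→B5 [-]
  6 | W B1 → L1 hit [D]
  7 | W B0 → L0 miss [D]

WB = [6, 5]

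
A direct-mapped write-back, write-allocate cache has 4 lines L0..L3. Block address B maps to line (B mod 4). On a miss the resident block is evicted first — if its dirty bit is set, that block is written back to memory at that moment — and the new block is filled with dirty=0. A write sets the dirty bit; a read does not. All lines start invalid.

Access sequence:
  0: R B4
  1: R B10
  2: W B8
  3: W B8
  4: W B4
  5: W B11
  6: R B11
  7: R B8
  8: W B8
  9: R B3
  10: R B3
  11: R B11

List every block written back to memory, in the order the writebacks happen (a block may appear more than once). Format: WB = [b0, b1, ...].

0: R B4 -> L0 miss  d=-]
1: R B10 -> L2 miss  d=-]
2: W B8 -> L0 miss  d=D]
3: W B8 -> L0 hit  d=D]
4: W B4 -> L0 miss wb->B8  d=D]
5: W B11 -> L3 miss  d=D]
6: R B11 -> L3 hit  d=D]
7: R B8 -> L0 miss wb->B4  d=-]
8: W B8 -> L0 hit  d=D]
9: R B3 -> L3 miss wb->B11  d=-]
10: R B3 -> L3 hit  d=-]
11: R B11 -> L3 miss  d=-]

WB = [8, 4, 11]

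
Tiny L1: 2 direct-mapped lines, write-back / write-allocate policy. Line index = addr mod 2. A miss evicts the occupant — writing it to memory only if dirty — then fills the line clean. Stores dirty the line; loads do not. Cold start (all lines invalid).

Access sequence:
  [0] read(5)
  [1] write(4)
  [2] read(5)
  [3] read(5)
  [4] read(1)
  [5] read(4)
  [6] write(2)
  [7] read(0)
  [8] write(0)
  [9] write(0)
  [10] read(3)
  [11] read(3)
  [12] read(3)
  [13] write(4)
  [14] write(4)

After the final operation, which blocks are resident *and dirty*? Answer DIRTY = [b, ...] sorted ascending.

0: R B5 → L1 miss [-]
1: W B4 → L0 miss [D]
2: R B5 → L1 hit [-]
3: R B5 → L1 hit [-]
4: R B1 → L1 miss [-]
5: R B4 → L0 hit [D]
6: W B2 → L0 miss wb→B4 [D]
7: R B0 → L0 miss wb→B2 [-]
8: W B0 → L0 hit [D]
9: W B0 → L0 hit [D]
10: R B3 → L1 miss [-]
11: R B3 → L1 hit [-]
12: R B3 → L1 hit [-]
13: W B4 → L0 miss wb→B0 [D]
14: W B4 → L0 hit [D]

DIRTY = [4]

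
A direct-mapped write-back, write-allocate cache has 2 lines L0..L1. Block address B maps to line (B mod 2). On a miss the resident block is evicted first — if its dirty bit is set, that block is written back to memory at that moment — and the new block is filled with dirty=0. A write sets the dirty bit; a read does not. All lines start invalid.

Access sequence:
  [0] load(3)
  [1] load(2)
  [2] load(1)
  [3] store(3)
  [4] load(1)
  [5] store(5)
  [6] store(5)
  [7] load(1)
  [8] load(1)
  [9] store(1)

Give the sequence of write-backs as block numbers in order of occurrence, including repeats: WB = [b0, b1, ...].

0: R B3 -> L1 miss  d=-]
1: R B2 -> L0 miss  d=-]
2: R B1 -> L1 miss  d=-]
3: W B3 -> L1 miss  d=D]
4: R B1 -> L1 miss wb->B3  d=-]
5: W B5 -> L1 miss  d=D]
6: W B5 -> L1 hit  d=D]
7: R B1 -> L1 miss wb->B5  d=-]
8: R B1 -> L1 hit  d=-]
9: W B1 -> L1 hit  d=D]

WB = [3, 5]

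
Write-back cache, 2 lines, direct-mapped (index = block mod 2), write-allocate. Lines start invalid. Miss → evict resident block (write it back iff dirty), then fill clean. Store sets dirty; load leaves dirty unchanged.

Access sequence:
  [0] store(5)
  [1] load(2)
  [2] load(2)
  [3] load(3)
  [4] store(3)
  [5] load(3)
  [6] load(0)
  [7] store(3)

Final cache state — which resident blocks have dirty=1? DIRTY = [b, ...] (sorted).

DIRTY = [3]

  0 | W B5 → L1 miss [D]
  1 | R B2 → L0 miss [-]
  2 | R B2 → L0 hit [-]
  3 | R B3 → L1 miss wb→B5 [-]
  4 | W B3 → L1 hit [D]
  5 | R B3 → L1 hit [D]
  6 | R B0 → L0 miss [-]
  7 | W B3 → L1 hit [D]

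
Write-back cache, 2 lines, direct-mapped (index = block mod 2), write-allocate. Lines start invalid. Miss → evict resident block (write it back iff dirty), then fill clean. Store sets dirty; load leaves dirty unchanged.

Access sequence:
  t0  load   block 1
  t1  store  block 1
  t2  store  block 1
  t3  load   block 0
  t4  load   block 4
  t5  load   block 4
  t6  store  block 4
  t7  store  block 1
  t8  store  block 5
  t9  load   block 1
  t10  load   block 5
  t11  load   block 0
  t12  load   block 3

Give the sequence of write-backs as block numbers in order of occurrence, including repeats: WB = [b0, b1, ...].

  0 | R B1 → L1 miss [-]
  1 | W B1 → L1 hit [D]
  2 | W B1 → L1 hit [D]
  3 | R B0 → L0 miss [-]
  4 | R B4 → L0 miss [-]
  5 | R B4 → L0 hit [-]
  6 | W B4 → L0 hit [D]
  7 | W B1 → L1 hit [D]
  8 | W B5 → L1 miss wb→B1 [D]
  9 | R B1 → L1 miss wb→B5 [-]
  10 | R B5 → L1 miss [-]
  11 | R B0 → L0 miss wb→B4 [-]
  12 | R B3 → L1 miss [-]

WB = [1, 5, 4]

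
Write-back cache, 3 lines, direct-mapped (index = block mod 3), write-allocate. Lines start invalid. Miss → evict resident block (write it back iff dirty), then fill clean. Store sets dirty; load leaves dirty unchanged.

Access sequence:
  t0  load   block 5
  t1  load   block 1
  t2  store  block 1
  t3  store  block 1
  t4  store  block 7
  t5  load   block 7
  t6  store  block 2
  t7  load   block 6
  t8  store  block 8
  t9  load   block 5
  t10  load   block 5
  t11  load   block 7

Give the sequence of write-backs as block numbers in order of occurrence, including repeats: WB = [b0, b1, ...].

WB = [1, 2, 8]

0: R B5 → L2 miss [-]
1: R B1 → L1 miss [-]
2: W B1 → L1 hit [D]
3: W B1 → L1 hit [D]
4: W B7 → L1 miss wb→B1 [D]
5: R B7 → L1 hit [D]
6: W B2 → L2 miss [D]
7: R B6 → L0 miss [-]
8: W B8 → L2 miss wb→B2 [D]
9: R B5 → L2 miss wb→B8 [-]
10: R B5 → L2 hit [-]
11: R B7 → L1 hit [D]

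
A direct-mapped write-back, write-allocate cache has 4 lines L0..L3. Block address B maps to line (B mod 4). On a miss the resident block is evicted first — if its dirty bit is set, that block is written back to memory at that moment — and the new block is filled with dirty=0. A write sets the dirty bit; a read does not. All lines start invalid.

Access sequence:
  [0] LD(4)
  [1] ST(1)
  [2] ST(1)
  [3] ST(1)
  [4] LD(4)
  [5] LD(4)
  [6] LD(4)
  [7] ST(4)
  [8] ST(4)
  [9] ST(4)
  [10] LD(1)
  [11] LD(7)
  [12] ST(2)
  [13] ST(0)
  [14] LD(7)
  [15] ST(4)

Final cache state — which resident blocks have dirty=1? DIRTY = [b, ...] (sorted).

  0 | R B4 → L0 miss [-]
  1 | W B1 → L1 miss [D]
  2 | W B1 → L1 hit [D]
  3 | W B1 → L1 hit [D]
  4 | R B4 → L0 hit [-]
  5 | R B4 → L0 hit [-]
  6 | R B4 → L0 hit [-]
  7 | W B4 → L0 hit [D]
  8 | W B4 → L0 hit [D]
  9 | W B4 → L0 hit [D]
  10 | R B1 → L1 hit [D]
  11 | R B7 → L3 miss [-]
  12 | W B2 → L2 miss [D]
  13 | W B0 → L0 miss wb→B4 [D]
  14 | R B7 → L3 hit [-]
  15 | W B4 → L0 miss wb→B0 [D]

DIRTY = [1, 2, 4]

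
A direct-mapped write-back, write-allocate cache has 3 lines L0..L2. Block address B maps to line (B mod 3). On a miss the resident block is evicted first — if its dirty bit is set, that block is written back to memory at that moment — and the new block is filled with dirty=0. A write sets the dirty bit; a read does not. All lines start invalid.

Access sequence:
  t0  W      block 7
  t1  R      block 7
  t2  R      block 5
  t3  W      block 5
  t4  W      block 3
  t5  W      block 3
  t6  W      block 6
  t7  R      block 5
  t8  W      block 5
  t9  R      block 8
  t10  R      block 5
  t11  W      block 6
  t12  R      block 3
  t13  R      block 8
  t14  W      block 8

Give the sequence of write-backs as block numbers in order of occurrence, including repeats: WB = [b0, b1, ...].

WB = [3, 5, 6]

0: W B7 -> L1 miss  d=D]
1: R B7 -> L1 hit  d=D]
2: R B5 -> L2 miss  d=-]
3: W B5 -> L2 hit  d=D]
4: W B3 -> L0 miss  d=D]
5: W B3 -> L0 hit  d=D]
6: W B6 -> L0 miss wb->B3  d=D]
7: R B5 -> L2 hit  d=D]
8: W B5 -> L2 hit  d=D]
9: R B8 -> L2 miss wb->B5  d=-]
10: R B5 -> L2 miss  d=-]
11: W B6 -> L0 hit  d=D]
12: R B3 -> L0 miss wb->B6  d=-]
13: R B8 -> L2 miss  d=-]
14: W B8 -> L2 hit  d=D]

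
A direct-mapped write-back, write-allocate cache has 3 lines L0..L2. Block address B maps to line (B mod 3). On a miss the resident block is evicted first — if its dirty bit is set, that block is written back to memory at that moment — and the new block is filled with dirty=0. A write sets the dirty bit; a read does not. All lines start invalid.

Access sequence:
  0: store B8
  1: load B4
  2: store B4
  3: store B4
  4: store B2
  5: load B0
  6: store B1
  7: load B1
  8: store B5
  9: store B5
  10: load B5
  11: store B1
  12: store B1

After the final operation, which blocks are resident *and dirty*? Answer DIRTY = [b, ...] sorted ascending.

DIRTY = [1, 5]

0: W B8 -> L2 miss  d=D]
1: R B4 -> L1 miss  d=-]
2: W B4 -> L1 hit  d=D]
3: W B4 -> L1 hit  d=D]
4: W B2 -> L2 miss wb->B8  d=D]
5: R B0 -> L0 miss  d=-]
6: W B1 -> L1 miss wb->B4  d=D]
7: R B1 -> L1 hit  d=D]
8: W B5 -> L2 miss wb->B2  d=D]
9: W B5 -> L2 hit  d=D]
10: R B5 -> L2 hit  d=D]
11: W B1 -> L1 hit  d=D]
12: W B1 -> L1 hit  d=D]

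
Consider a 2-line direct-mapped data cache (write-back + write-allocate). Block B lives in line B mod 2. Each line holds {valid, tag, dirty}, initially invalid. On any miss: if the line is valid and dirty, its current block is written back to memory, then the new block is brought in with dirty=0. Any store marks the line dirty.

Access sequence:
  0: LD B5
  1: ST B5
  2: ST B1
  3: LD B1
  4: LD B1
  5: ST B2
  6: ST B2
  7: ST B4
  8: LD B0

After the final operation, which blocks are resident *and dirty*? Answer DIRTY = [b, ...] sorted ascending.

DIRTY = [1]

0: R B5 → L1 miss [-]
1: W B5 → L1 hit [D]
2: W B1 → L1 miss wb→B5 [D]
3: R B1 → L1 hit [D]
4: R B1 → L1 hit [D]
5: W B2 → L0 miss [D]
6: W B2 → L0 hit [D]
7: W B4 → L0 miss wb→B2 [D]
8: R B0 → L0 miss wb→B4 [-]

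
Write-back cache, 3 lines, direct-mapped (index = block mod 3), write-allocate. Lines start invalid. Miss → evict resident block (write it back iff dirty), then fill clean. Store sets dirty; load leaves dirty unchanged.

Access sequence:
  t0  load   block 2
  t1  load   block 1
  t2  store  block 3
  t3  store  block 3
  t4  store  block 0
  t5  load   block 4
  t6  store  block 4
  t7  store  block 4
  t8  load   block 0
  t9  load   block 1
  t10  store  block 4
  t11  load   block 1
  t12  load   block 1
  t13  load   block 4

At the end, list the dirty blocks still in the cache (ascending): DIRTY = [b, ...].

  0 | R B2 → L2 miss [-]
  1 | R B1 → L1 miss [-]
  2 | W B3 → L0 miss [D]
  3 | W B3 → L0 hit [D]
  4 | W B0 → L0 miss wb→B3 [D]
  5 | R B4 → L1 miss [-]
  6 | W B4 → L1 hit [D]
  7 | W B4 → L1 hit [D]
  8 | R B0 → L0 hit [D]
  9 | R B1 → L1 miss wb→B4 [-]
  10 | W B4 → L1 miss [D]
  11 | R B1 → L1 miss wb→B4 [-]
  12 | R B1 → L1 hit [-]
  13 | R B4 → L1 miss [-]

DIRTY = [0]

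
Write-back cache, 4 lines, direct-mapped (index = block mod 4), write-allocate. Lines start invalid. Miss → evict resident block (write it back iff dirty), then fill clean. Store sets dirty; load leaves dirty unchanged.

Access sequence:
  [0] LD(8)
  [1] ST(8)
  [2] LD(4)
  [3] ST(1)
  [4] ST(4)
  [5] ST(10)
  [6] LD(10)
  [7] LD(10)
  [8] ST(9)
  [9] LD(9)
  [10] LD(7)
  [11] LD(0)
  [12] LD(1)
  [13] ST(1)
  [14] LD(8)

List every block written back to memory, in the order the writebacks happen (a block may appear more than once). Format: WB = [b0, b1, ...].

WB = [8, 1, 4, 9]

0: R B8 → L0 miss [-]
1: W B8 → L0 hit [D]
2: R B4 → L0 miss wb→B8 [-]
3: W B1 → L1 miss [D]
4: W B4 → L0 hit [D]
5: W B10 → L2 miss [D]
6: R B10 → L2 hit [D]
7: R B10 → L2 hit [D]
8: W B9 → L1 miss wb→B1 [D]
9: R B9 → L1 hit [D]
10: R B7 → L3 miss [-]
11: R B0 → L0 miss wb→B4 [-]
12: R B1 → L1 miss wb→B9 [-]
13: W B1 → L1 hit [D]
14: R B8 → L0 miss [-]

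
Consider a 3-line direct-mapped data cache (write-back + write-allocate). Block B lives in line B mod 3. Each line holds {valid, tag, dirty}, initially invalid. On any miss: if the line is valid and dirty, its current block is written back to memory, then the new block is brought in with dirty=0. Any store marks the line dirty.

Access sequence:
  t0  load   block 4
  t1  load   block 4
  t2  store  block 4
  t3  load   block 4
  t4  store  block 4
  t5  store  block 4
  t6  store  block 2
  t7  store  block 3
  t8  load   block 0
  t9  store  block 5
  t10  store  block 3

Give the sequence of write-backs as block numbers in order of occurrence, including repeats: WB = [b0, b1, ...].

WB = [3, 2]

  0 | R B4 → L1 miss [-]
  1 | R B4 → L1 hit [-]
  2 | W B4 → L1 hit [D]
  3 | R B4 → L1 hit [D]
  4 | W B4 → L1 hit [D]
  5 | W B4 → L1 hit [D]
  6 | W B2 → L2 miss [D]
  7 | W B3 → L0 miss [D]
  8 | R B0 → L0 miss wb→B3 [-]
  9 | W B5 → L2 miss wb→B2 [D]
  10 | W B3 → L0 miss [D]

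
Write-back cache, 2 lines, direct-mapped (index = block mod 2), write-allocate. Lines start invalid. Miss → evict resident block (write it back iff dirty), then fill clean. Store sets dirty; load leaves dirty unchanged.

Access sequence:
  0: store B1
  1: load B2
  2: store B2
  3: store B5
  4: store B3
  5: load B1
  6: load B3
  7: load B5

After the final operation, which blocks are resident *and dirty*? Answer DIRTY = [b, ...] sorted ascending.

DIRTY = [2]

0: W B1 → L1 miss [D]
1: R B2 → L0 miss [-]
2: W B2 → L0 hit [D]
3: W B5 → L1 miss wb→B1 [D]
4: W B3 → L1 miss wb→B5 [D]
5: R B1 → L1 miss wb→B3 [-]
6: R B3 → L1 miss [-]
7: R B5 → L1 miss [-]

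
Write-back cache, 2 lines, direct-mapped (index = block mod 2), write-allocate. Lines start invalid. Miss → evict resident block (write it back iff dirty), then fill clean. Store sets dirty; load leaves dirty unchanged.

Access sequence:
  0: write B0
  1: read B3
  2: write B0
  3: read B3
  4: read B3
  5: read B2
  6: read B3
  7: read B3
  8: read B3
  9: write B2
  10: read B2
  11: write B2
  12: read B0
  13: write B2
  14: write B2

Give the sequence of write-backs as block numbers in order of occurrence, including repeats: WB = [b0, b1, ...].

WB = [0, 2]

0: W B0 → L0 miss [D]
1: R B3 → L1 miss [-]
2: W B0 → L0 hit [D]
3: R B3 → L1 hit [-]
4: R B3 → L1 hit [-]
5: R B2 → L0 miss wb→B0 [-]
6: R B3 → L1 hit [-]
7: R B3 → L1 hit [-]
8: R B3 → L1 hit [-]
9: W B2 → L0 hit [D]
10: R B2 → L0 hit [D]
11: W B2 → L0 hit [D]
12: R B0 → L0 miss wb→B2 [-]
13: W B2 → L0 miss [D]
14: W B2 → L0 hit [D]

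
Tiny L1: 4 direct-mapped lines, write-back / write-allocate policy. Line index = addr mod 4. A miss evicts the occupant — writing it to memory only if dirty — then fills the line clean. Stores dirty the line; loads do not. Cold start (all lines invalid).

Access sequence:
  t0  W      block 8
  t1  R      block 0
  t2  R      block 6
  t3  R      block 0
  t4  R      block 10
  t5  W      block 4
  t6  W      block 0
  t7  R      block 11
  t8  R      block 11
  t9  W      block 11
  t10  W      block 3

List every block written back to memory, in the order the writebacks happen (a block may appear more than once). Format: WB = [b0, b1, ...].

WB = [8, 4, 11]

  0 | W B8 → L0 miss [D]
  1 | R B0 → L0 miss wb→B8 [-]
  2 | R B6 → L2 miss [-]
  3 | R B0 → L0 hit [-]
  4 | R B10 → L2 miss [-]
  5 | W B4 → L0 miss [D]
  6 | W B0 → L0 miss wb→B4 [D]
  7 | R B11 → L3 miss [-]
  8 | R B11 → L3 hit [-]
  9 | W B11 → L3 hit [D]
  10 | W B3 → L3 miss wb→B11 [D]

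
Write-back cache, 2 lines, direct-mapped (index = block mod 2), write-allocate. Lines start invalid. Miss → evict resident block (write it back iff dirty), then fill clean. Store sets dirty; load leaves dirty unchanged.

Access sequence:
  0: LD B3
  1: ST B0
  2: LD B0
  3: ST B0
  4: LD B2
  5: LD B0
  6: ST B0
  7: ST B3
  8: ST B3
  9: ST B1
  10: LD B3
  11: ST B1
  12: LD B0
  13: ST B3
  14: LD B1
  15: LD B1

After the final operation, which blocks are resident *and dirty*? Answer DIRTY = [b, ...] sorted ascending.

  0 | R B3 → L1 miss [-]
  1 | W B0 → L0 miss [D]
  2 | R B0 → L0 hit [D]
  3 | W B0 → L0 hit [D]
  4 | R B2 → L0 miss wb→B0 [-]
  5 | R B0 → L0 miss [-]
  6 | W B0 → L0 hit [D]
  7 | W B3 → L1 hit [D]
  8 | W B3 → L1 hit [D]
  9 | W B1 → L1 miss wb→B3 [D]
  10 | R B3 → L1 miss wb→B1 [-]
  11 | W B1 → L1 miss [D]
  12 | R B0 → L0 hit [D]
  13 | W B3 → L1 miss wb→B1 [D]
  14 | R B1 → L1 miss wb→B3 [-]
  15 | R B1 → L1 hit [-]

DIRTY = [0]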